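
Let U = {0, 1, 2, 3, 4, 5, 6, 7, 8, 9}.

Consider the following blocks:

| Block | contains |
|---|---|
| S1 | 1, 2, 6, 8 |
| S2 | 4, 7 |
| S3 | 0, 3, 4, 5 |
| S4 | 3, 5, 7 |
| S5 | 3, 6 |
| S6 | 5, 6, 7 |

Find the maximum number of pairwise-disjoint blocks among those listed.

S1, S4 are pairwise disjoint (S1={1,2,6,8}; S4={3,5,7}).
Every remaining block overlaps one of these, and no 3 of the listed blocks are pairwise disjoint, so 2 is the maximum.

2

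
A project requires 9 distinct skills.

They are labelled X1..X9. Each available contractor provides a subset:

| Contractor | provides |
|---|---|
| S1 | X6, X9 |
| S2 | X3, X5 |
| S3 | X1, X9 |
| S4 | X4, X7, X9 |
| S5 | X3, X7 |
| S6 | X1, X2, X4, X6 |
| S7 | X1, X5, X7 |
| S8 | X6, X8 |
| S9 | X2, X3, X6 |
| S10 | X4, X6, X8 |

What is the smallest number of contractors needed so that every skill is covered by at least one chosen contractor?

Take {S2, S4, S6, S10}. Their union is {X1, X2, X3, X4, X5, X6, X7, X8, X9}, which is all 9 skills.
No 3 of the 10 contractors cover everything (all 120 combinations miss at least one skill), so 4 is optimal.

4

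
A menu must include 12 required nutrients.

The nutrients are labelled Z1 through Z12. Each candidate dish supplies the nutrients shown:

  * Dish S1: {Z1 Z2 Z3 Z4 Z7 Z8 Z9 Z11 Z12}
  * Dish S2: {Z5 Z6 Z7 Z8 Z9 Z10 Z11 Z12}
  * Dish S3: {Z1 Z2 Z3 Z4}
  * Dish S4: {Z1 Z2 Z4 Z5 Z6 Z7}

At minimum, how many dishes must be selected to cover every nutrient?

2

S2 and S3 together: S2 ∪ S3 = {Z1, Z2, Z3, Z4, Z5, Z6, Z7, Z8, Z9, Z10, Z11, Z12} — every nutrient is covered.
No single dish has all 12 nutrients (the largest, S1, has 9), so 2 is optimal.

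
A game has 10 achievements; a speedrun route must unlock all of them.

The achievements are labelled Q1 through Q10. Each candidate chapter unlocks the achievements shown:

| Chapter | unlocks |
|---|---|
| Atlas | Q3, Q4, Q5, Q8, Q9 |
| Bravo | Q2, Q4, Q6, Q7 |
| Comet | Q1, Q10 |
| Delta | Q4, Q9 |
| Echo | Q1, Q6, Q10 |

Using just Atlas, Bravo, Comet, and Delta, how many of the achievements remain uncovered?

0

Union of Atlas, Bravo, Comet, Delta = {Q1, Q2, Q3, Q4, Q5, Q6, Q7, Q8, Q9, Q10} — that's every achievement, so 0 are uncovered.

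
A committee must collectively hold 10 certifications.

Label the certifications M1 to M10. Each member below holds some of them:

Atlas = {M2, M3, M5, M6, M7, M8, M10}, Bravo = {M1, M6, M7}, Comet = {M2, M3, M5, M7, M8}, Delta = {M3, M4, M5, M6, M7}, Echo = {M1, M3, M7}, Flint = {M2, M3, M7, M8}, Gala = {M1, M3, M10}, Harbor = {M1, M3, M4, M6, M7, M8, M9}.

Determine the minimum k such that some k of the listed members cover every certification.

Atlas and Harbor together: Atlas ∪ Harbor = {M1, M2, M3, M4, M5, M6, M7, M8, M9, M10} — every certification is covered.
No single member has all 10 certifications (the largest, Atlas, has 7), so 2 is optimal.

2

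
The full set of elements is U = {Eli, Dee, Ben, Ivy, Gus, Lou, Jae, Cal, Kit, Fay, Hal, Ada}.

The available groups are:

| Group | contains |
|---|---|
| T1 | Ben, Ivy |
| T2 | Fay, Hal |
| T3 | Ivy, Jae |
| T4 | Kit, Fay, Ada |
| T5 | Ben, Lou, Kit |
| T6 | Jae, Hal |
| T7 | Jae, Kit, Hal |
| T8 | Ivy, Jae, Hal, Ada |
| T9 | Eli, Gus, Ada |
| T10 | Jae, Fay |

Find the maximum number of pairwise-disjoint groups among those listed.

4

T2, T3, T5, T9 are pairwise disjoint (T2={Fay,Hal}; T3={Ivy,Jae}; T5={Ben,Lou,Kit}; T9={Eli,Gus,Ada}).
Every remaining group overlaps one of these, and no 5 of the listed groups are pairwise disjoint, so 4 is the maximum.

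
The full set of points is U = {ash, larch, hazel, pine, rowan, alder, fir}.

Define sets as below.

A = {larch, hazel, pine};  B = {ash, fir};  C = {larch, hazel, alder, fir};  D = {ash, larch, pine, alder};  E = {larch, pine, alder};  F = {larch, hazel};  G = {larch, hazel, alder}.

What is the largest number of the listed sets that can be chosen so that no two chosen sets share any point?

2

B, E are pairwise disjoint (B={ash,fir}; E={larch,pine,alder}).
Every remaining set overlaps one of these, and no 3 of the listed sets are pairwise disjoint, so 2 is the maximum.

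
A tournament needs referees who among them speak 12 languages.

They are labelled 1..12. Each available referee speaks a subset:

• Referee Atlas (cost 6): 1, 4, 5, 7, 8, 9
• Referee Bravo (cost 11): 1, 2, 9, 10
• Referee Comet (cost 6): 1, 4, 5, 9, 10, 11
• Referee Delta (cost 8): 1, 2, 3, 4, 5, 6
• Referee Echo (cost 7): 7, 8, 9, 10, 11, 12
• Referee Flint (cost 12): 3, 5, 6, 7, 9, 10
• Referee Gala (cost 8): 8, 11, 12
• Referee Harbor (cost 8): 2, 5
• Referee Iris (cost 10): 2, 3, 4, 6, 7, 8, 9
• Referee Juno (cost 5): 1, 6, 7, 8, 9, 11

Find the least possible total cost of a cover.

15

Delta, Echo together cover every language (Delta ∪ Echo = {1, 2, 3, 4, 5, 6, 7, 8, 9, 10, 11, 12}); total cost 8 + 7 = 15.
The greedy pick Juno, Comet, Delta, Echo costs 26; no covering selection beats 15.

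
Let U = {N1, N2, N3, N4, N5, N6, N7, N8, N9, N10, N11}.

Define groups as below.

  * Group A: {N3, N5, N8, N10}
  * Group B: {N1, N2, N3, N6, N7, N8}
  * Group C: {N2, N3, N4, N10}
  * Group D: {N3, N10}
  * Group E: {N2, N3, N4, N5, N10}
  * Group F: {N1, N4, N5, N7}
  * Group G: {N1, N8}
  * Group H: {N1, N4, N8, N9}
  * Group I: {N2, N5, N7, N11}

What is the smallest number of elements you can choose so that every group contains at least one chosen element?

T = {N1, N3, N7} meets every group (each contains at least one member of T), and |T| = 3.
The groups D, G, I are pairwise disjoint, so any hitting set needs a separate element for each — at least 3. Hence 3 is optimal.

3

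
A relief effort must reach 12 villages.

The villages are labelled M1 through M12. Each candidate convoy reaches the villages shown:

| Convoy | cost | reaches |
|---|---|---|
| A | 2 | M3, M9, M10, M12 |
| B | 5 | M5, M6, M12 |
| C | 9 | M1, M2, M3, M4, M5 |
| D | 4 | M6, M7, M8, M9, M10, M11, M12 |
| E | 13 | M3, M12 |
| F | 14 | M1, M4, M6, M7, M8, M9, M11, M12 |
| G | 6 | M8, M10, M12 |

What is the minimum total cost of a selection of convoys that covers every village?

C, D together cover every village (C ∪ D = {M1, M2, M3, M4, M5, M6, M7, M8, M9, M10, M11, M12}); total cost 9 + 4 = 13.
The greedy pick A, D, C costs 15; no covering selection beats 13.

13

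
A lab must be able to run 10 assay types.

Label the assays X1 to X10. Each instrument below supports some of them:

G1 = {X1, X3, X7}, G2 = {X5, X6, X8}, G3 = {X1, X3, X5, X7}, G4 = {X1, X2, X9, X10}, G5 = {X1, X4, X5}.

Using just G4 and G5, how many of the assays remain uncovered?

4

Union of G4, G5 = {X1, X2, X4, X5, X9, X10}.
Not covered: X3, X6, X7, X8 — 4 assays.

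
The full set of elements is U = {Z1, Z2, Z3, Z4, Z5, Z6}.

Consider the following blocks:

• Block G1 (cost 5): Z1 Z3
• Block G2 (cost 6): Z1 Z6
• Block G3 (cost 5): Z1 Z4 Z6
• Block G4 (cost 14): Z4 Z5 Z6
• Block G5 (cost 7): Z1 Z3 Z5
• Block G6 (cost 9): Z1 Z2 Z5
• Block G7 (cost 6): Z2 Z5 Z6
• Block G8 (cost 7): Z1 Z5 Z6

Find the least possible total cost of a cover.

16

G1, G3, G7 together cover every element (G1 ∪ G3 ∪ G7 = {Z1, Z2, Z3, Z4, Z5, Z6}); total cost 5 + 5 + 6 = 16.
No covering selection has total cost below 16.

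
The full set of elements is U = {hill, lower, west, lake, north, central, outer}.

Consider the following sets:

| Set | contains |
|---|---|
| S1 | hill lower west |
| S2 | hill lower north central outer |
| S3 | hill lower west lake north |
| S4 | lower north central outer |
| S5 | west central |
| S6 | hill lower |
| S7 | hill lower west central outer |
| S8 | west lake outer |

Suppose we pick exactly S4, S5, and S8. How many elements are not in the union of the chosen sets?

1

Union of S4, S5, S8 = {lower, west, lake, north, central, outer}.
Not covered: hill — 1 element.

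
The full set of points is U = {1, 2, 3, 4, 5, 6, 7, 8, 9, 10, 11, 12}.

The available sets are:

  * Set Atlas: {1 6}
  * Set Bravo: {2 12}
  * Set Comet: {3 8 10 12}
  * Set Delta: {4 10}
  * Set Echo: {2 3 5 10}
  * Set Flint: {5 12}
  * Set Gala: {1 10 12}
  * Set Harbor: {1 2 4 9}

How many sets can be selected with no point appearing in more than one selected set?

3

Atlas, Bravo, Delta are pairwise disjoint (Atlas={1,6}; Bravo={2,12}; Delta={4,10}).
Every remaining set overlaps one of these, and no 4 of the listed sets are pairwise disjoint, so 3 is the maximum.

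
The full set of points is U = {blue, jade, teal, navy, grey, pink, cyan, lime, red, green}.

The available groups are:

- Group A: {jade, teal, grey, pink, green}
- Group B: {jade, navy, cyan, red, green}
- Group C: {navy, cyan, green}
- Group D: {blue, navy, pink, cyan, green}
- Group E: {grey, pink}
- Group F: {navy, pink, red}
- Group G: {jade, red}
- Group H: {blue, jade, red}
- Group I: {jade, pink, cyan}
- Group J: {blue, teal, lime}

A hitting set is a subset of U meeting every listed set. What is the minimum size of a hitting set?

4

T = {blue, pink, red, green} meets every group (each contains at least one member of T), and |T| = 4.
The groups C, E, G, J are pairwise disjoint, so any hitting set needs a separate point for each — at least 4. Hence 4 is optimal.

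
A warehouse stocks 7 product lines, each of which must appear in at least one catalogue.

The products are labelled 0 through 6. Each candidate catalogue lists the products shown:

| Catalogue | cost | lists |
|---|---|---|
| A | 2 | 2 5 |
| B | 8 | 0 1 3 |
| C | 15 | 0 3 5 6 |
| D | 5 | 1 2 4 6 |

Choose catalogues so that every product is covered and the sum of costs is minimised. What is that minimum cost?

15

A, B, D together cover every product (A ∪ B ∪ D = {0, 1, 2, 3, 4, 5, 6}); total cost 2 + 8 + 5 = 15.
No covering selection has total cost below 15.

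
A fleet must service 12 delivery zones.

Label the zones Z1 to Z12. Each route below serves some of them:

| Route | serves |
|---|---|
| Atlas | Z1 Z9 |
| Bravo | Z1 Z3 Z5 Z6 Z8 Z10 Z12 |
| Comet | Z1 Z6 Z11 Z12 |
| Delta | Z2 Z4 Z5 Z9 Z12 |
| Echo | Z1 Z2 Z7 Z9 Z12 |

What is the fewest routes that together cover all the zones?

4

Bravo and Comet and Delta and Echo together: Bravo ∪ Comet ∪ Delta ∪ Echo = {Z1, Z2, Z3, Z4, Z5, Z6, Z7, Z8, Z9, Z10, Z11, Z12} — every zone is covered.
No 3 of the 5 routes cover everything (all 10 combinations miss at least one zone), so 4 is optimal.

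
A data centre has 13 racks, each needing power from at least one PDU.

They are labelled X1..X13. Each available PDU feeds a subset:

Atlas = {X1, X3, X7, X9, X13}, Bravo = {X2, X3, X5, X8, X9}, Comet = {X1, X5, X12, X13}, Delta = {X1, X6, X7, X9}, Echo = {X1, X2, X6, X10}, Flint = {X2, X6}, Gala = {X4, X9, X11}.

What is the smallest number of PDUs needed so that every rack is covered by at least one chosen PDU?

5

Take {Bravo, Comet, Delta, Echo, Gala}. Their union is {X1, X2, X3, X4, X5, X6, X7, X8, X9, X10, X11, X12, X13}, which is all 13 racks.
No 4 of the 7 PDUs cover everything (all 35 combinations miss at least one rack), so 5 is optimal.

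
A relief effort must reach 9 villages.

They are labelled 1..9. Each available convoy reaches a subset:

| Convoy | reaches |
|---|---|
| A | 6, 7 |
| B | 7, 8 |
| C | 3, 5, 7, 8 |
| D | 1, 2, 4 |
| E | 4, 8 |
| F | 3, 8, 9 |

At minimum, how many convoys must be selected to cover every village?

Take {A, C, D, F}. Their union is {1, 2, 3, 4, 5, 6, 7, 8, 9}, which is all 9 villages.
Only A contains 6, so A is forced; the remaining 7 villages need at least 3 more convoys (each remaining convoy adds at most 3) — so at least 4 convoys are needed, and 4 is optimal.

4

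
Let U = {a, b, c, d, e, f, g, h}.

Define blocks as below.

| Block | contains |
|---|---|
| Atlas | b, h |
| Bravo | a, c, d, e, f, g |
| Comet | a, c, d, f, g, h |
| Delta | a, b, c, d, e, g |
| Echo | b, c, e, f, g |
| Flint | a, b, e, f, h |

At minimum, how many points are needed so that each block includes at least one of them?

2

Take T = {b, d}. Each listed block contains at least one of these, so T is a hitting set of size 2.
The blocks Atlas, Bravo are pairwise disjoint, so any hitting set needs a separate point for each — at least 2. Hence 2 is optimal.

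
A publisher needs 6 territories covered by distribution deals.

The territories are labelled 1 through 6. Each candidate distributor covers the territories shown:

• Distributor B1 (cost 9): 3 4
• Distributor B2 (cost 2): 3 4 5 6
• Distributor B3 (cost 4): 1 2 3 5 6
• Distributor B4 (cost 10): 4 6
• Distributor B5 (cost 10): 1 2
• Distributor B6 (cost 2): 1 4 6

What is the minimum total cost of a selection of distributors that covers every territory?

6

B2, B3 together cover every territory (B2 ∪ B3 = {1, 2, 3, 4, 5, 6}); total cost 2 + 4 = 6.
No covering selection has total cost below 6.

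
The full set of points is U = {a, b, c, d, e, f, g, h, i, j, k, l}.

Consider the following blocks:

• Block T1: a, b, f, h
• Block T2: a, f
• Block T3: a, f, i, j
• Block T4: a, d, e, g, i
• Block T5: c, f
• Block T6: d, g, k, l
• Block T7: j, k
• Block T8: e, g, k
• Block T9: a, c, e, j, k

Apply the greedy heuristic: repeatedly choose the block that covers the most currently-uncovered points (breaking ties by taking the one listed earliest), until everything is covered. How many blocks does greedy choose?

4

Greedy: pick T4 (covers 5 new) → pick T1 (covers 3 new) → pick T9 (covers 3 new) → pick T6 (covers 1 new). Total picks: 4.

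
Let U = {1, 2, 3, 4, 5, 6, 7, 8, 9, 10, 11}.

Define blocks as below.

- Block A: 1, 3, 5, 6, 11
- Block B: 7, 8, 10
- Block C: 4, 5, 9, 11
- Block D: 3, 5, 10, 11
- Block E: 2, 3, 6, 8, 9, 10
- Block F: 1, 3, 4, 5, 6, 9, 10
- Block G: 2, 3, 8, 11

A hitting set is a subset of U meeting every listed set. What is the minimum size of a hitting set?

2

The 2 items {5, 8} hit every block.
The blocks B, C are pairwise disjoint, so any hitting set needs a separate item for each — at least 2. Hence 2 is optimal.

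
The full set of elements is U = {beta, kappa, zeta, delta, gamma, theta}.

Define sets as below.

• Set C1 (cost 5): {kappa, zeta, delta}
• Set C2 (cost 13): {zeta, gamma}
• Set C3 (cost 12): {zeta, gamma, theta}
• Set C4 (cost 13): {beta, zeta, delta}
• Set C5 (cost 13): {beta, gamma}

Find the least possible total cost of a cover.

30

C1, C3, C4 together cover every element (C1 ∪ C3 ∪ C4 = {beta, kappa, zeta, delta, gamma, theta}); total cost 5 + 12 + 13 = 30.
No covering selection has total cost below 30.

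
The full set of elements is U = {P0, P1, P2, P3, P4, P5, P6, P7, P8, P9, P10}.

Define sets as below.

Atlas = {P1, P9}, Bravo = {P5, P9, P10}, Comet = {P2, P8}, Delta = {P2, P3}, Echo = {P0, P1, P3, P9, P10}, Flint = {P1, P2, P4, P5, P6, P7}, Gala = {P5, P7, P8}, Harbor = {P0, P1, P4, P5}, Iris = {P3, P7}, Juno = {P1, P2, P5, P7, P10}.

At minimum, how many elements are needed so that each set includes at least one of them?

H = {P0, P2, P7, P9} meets every set (each contains at least one member of H), and |H| = 4.
No choice of 3 elements meets every set, so 4 is the minimum.

4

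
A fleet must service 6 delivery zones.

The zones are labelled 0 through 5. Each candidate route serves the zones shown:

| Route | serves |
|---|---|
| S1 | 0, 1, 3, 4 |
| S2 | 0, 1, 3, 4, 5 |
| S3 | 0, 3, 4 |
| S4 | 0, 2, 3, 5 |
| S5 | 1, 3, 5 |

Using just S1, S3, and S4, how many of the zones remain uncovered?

0

Union of S1, S3, S4 = {0, 1, 2, 3, 4, 5} — that's every zone, so 0 are uncovered.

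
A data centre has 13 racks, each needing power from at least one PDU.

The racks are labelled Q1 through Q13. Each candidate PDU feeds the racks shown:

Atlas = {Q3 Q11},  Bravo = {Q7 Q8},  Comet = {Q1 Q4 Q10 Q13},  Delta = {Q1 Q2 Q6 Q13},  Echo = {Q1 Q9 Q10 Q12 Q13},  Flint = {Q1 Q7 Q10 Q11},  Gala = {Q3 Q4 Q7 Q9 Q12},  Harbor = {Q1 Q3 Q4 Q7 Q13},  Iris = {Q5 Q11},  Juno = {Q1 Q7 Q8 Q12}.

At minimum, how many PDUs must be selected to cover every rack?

Take {Bravo, Comet, Delta, Gala, Iris}. Their union is {Q1, Q2, Q3, Q4, Q5, Q6, Q7, Q8, Q9, Q10, Q11, Q12, Q13}, which is all 13 racks.
No 4 of the 10 PDUs cover everything (all 210 combinations miss at least one rack), so 5 is optimal.

5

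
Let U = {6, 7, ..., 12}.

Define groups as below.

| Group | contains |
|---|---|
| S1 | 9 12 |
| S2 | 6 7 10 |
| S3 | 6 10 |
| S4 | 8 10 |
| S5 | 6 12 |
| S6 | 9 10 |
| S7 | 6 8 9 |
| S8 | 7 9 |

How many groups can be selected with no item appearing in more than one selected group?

3

S4, S5, S8 are pairwise disjoint (S4={8,10}; S5={6,12}; S8={7,9}).
Every remaining group overlaps one of these, and no 4 of the listed groups are pairwise disjoint, so 3 is the maximum.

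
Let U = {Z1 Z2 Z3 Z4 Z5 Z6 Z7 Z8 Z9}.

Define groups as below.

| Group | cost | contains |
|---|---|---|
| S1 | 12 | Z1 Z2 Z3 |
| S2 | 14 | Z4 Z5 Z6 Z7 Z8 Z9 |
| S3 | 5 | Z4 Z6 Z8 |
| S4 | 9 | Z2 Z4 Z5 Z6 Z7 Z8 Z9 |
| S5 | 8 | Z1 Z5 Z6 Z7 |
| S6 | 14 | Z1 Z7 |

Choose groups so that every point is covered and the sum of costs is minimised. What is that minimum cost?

S1, S4 together cover every point (S1 ∪ S4 = {Z1, Z2, Z3, Z4, Z5, Z6, Z7, Z8, Z9}); total cost 12 + 9 = 21.
No covering selection has total cost below 21.

21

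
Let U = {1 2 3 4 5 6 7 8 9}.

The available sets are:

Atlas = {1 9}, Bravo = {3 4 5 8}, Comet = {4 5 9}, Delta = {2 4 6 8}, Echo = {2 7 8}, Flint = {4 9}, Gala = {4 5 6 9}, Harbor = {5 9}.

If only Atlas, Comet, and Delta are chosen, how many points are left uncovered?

Union of Atlas, Comet, Delta = {1, 2, 4, 5, 6, 8, 9}.
Not covered: 3, 7 — 2 points.

2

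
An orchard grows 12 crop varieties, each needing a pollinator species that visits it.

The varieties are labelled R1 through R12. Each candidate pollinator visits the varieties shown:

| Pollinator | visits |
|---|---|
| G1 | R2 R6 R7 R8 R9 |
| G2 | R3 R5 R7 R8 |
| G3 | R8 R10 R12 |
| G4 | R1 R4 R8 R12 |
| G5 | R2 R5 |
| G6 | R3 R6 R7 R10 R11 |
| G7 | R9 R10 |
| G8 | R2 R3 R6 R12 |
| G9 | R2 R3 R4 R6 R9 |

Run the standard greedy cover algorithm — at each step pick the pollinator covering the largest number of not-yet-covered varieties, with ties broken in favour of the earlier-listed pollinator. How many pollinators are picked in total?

Greedy: pick G1 (covers 5 new) → pick G4 (covers 3 new) → pick G6 (covers 3 new) → pick G2 (covers 1 new). Total picks: 4.

4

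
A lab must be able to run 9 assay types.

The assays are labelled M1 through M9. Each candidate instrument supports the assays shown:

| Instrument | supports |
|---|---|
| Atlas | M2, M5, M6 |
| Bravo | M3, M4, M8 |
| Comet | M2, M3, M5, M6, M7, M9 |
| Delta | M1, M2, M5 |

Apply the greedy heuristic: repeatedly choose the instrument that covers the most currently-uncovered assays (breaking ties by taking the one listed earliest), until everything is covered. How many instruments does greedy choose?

Greedy: pick Comet (covers 6 new) → pick Bravo (covers 2 new) → pick Delta (covers 1 new). Total picks: 3.

3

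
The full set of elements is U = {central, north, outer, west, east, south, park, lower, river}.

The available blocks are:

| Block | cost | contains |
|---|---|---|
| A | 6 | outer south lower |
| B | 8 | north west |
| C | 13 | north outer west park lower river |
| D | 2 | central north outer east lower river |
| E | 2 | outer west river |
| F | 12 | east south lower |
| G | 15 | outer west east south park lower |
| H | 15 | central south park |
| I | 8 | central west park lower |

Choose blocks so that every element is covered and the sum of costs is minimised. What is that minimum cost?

16

A, D, I together cover every element (A ∪ D ∪ I = {central, north, outer, west, east, south, park, lower, river}); total cost 6 + 2 + 8 = 16.
The greedy pick D, E, A, I costs 18; no covering selection beats 16.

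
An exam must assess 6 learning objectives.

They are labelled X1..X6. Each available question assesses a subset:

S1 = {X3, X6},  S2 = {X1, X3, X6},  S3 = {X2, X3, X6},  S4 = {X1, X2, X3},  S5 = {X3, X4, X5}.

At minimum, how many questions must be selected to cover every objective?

3

Take {S2, S3, S5}. Their union is {X1, X2, X3, X4, X5, X6}, which is all 6 objectives.
Only S5 contains X4, so S5 is forced; the remaining 3 objectives need at least 2 more questions (each remaining question adds at most 2) — so at least 3 questions are needed, and 3 is optimal.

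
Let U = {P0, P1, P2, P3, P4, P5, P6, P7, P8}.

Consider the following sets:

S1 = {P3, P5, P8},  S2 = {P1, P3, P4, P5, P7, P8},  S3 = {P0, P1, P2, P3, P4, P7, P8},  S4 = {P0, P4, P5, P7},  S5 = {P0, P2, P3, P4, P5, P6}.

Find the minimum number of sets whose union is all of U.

2

Take {S2, S5}. Their union is {P0, P1, P2, P3, P4, P5, P6, P7, P8}, which is all 9 points.
No single set has all 9 points (the largest, S3, has 7), so 2 is optimal.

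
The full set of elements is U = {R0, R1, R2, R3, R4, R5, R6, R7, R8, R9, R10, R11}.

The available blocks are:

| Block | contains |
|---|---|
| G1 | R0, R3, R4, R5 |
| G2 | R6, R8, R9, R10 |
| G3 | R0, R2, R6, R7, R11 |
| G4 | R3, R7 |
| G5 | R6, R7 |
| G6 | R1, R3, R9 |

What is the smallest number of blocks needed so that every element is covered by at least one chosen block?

G1, G2, G3, and G6 cover everything between them: the union {R0, R1, R2, R3, R4, R5, R6, R7, R8, R9, R10, R11} is all of U.
Only G3 contains R2, so G3 is forced; the remaining 7 elements need at least 3 more blocks (each remaining block adds at most 3) — so at least 4 blocks are needed, and 4 is optimal.

4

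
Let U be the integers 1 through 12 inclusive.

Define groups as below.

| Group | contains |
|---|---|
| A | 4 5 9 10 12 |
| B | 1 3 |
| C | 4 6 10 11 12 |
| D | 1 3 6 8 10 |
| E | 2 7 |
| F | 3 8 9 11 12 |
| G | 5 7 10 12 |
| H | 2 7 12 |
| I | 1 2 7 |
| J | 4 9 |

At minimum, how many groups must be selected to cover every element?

Take {A, C, F, I}. Their union is {1, 2, 3, 4, 5, 6, 7, 8, 9, 10, 11, 12}, which is all 12 elements.
No 3 of the 10 groups cover everything (all 120 combinations miss at least one element), so 4 is optimal.

4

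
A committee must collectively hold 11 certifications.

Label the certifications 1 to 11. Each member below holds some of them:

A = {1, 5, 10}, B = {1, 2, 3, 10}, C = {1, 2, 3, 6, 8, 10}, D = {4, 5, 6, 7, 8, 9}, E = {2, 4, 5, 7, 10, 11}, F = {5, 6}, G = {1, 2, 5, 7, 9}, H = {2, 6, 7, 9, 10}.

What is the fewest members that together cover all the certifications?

Take {C, E, G}. Their union is {1, 2, 3, 4, 5, 6, 7, 8, 9, 10, 11}, which is all 11 certifications.
Only E contains 11, so E is forced; the remaining 5 certifications need at least 2 more members (each remaining member adds at most 4) — so at least 3 members are needed, and 3 is optimal.

3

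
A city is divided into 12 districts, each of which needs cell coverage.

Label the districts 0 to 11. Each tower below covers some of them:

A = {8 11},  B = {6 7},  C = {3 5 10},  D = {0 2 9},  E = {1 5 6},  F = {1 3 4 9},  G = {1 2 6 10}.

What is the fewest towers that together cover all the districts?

Take {A, B, C, D, F}. Their union is {0, 1, 2, 3, 4, 5, 6, 7, 8, 9, 10, 11}, which is all 12 districts.
No 4 of the 7 towers cover everything (all 35 combinations miss at least one district), so 5 is optimal.

5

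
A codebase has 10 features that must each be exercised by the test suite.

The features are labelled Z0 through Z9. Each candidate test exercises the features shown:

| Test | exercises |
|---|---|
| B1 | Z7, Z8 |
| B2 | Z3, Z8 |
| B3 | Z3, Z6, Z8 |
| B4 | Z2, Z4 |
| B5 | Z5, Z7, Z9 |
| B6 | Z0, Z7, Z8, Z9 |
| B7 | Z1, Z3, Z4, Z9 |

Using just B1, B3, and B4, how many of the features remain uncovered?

4

Union of B1, B3, B4 = {Z2, Z3, Z4, Z6, Z7, Z8}.
Not covered: Z0, Z1, Z5, Z9 — 4 features.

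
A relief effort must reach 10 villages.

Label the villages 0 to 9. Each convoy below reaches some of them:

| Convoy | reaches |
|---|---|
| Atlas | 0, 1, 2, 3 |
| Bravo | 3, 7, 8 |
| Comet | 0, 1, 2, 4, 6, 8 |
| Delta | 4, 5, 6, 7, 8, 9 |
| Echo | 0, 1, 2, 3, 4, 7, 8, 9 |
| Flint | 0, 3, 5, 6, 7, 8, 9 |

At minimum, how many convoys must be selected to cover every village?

Delta and Echo together: Delta ∪ Echo = {0, 1, 2, 3, 4, 5, 6, 7, 8, 9} — every village is covered.
No single convoy has all 10 villages (the largest, Echo, has 8), so 2 is optimal.

2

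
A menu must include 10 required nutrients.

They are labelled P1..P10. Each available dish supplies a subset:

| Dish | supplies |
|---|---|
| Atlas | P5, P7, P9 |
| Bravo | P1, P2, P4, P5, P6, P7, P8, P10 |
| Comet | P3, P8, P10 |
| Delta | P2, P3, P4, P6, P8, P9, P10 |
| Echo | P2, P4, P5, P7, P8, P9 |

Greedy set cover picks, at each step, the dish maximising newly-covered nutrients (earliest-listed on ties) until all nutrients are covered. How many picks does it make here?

2

Greedy: pick Bravo (covers 8 new) → pick Delta (covers 2 new). Total picks: 2.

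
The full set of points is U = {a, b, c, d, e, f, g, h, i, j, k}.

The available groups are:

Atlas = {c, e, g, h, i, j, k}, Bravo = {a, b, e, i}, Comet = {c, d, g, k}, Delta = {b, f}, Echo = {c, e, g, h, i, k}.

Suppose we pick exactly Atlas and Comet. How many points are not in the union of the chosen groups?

Union of Atlas, Comet = {c, d, e, g, h, i, j, k}.
Not covered: a, b, f — 3 points.

3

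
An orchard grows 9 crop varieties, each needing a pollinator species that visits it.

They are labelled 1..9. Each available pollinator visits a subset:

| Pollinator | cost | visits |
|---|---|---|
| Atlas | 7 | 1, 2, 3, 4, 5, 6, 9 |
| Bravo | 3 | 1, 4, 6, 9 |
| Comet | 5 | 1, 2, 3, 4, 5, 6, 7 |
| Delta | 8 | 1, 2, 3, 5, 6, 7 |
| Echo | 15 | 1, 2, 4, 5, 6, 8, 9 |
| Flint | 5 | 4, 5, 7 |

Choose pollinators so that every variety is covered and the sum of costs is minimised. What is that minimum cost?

20

Comet, Echo together cover every variety (Comet ∪ Echo = {1, 2, 3, 4, 5, 6, 7, 8, 9}); total cost 5 + 15 = 20.
The greedy pick Comet, Bravo, Echo costs 23; no covering selection beats 20.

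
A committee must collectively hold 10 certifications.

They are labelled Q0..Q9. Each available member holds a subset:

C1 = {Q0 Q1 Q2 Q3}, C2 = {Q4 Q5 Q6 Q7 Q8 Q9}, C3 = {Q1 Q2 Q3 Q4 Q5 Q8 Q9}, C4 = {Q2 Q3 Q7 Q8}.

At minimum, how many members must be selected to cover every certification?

2

Take {C1, C2}. Their union is {Q0, Q1, Q2, Q3, Q4, Q5, Q6, Q7, Q8, Q9}, which is all 10 certifications.
No single member has all 10 certifications (the largest, C3, has 7), so 2 is optimal.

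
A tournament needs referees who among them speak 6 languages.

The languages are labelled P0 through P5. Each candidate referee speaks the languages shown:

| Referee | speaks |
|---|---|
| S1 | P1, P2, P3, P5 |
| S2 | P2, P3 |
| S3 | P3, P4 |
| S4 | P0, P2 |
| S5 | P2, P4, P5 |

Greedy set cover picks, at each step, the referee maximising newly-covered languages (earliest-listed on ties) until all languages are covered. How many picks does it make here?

3

Greedy: pick S1 (covers 4 new) → pick S3 (covers 1 new) → pick S4 (covers 1 new). Total picks: 3.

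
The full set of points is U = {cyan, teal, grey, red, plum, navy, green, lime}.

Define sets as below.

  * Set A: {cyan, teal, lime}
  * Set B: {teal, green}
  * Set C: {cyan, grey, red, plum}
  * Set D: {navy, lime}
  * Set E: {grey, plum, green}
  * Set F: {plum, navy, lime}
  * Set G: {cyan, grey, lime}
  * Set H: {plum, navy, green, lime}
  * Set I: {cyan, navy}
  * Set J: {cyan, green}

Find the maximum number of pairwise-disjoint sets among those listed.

3

B, C, D are pairwise disjoint (B={teal,green}; C={cyan,grey,red,plum}; D={navy,lime}).
Every remaining set overlaps one of these, and no 4 of the listed sets are pairwise disjoint, so 3 is the maximum.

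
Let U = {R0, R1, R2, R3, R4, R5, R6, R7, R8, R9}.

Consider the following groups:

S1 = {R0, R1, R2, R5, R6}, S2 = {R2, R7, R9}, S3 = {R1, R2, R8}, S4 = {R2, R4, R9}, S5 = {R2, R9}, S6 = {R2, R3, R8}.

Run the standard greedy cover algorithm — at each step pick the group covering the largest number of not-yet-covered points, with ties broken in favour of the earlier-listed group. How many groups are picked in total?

4

Greedy: pick S1 (covers 5 new) → pick S2 (covers 2 new) → pick S6 (covers 2 new) → pick S4 (covers 1 new). Total picks: 4.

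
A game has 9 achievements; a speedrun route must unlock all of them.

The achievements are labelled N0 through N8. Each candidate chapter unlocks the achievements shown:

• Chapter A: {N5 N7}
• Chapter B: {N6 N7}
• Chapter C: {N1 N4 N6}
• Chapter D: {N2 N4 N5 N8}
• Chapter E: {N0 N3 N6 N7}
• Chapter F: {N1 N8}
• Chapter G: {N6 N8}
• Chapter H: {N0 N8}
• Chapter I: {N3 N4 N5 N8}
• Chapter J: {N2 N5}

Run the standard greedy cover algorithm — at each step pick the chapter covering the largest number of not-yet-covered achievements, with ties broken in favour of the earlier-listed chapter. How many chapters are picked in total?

Greedy: pick D (covers 4 new) → pick E (covers 4 new) → pick C (covers 1 new). Total picks: 3.

3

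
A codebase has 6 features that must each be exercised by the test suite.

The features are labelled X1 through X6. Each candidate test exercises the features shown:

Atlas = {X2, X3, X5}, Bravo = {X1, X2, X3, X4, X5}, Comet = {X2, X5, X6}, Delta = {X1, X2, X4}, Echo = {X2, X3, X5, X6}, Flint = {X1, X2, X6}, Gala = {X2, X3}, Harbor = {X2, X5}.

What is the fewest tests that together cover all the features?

2

Bravo and Echo together: Bravo ∪ Echo = {X1, X2, X3, X4, X5, X6} — every feature is covered.
No single test has all 6 features (the largest, Bravo, has 5), so 2 is optimal.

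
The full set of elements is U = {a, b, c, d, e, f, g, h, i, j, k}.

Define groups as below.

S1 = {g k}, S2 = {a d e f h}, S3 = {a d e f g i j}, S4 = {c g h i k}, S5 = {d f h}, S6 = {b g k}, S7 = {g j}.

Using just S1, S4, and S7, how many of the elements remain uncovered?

Union of S1, S4, S7 = {c, g, h, i, j, k}.
Not covered: a, b, d, e, f — 5 elements.

5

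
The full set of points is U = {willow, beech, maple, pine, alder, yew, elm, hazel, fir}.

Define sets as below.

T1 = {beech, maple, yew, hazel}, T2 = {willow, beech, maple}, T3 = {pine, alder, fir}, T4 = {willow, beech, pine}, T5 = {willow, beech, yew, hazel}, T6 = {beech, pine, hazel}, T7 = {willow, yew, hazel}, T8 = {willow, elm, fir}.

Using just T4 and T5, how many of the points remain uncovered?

4

Union of T4, T5 = {willow, beech, pine, yew, hazel}.
Not covered: maple, alder, elm, fir — 4 points.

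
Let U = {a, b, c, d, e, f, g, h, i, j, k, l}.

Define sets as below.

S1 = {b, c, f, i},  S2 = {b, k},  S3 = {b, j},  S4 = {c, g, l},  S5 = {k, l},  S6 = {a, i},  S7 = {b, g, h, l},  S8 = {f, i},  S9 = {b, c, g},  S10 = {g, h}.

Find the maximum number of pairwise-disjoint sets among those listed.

4

S3, S5, S6, S10 are pairwise disjoint (S3={b,j}; S5={k,l}; S6={a,i}; S10={g,h}).
Every remaining set overlaps one of these, and no 5 of the listed sets are pairwise disjoint, so 4 is the maximum.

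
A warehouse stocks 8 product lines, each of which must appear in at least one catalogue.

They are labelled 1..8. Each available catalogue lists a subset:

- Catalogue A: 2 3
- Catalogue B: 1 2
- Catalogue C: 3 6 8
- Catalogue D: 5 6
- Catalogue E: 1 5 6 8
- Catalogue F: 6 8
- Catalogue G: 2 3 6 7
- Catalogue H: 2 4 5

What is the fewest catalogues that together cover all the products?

E and G and H together: E ∪ G ∪ H = {1, 2, 3, 4, 5, 6, 7, 8} — every product is covered.
Only H contains 4, so H is forced; the remaining 5 products need at least 2 more catalogues (each remaining catalogue adds at most 3) — so at least 3 catalogues are needed, and 3 is optimal.

3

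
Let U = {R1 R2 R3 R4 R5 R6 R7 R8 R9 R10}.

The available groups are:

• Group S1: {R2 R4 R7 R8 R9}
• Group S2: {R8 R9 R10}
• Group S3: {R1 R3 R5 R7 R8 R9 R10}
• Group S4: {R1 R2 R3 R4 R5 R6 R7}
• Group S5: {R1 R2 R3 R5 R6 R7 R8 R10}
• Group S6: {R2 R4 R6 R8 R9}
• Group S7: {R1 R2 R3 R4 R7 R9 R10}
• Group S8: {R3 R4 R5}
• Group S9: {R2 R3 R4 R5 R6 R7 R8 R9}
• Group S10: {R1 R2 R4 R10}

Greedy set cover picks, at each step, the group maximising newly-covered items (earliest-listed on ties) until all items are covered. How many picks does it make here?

Greedy: pick S5 (covers 8 new) → pick S1 (covers 2 new). Total picks: 2.

2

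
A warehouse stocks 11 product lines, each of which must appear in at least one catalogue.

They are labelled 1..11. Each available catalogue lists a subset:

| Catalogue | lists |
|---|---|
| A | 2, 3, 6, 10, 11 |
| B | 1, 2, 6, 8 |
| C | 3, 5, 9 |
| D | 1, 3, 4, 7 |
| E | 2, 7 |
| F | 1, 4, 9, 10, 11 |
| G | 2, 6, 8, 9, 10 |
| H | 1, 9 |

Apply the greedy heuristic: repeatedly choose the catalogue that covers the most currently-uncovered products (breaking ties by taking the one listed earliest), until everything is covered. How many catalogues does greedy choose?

Greedy: pick A (covers 5 new) → pick D (covers 3 new) → pick C (covers 2 new) → pick B (covers 1 new). Total picks: 4.

4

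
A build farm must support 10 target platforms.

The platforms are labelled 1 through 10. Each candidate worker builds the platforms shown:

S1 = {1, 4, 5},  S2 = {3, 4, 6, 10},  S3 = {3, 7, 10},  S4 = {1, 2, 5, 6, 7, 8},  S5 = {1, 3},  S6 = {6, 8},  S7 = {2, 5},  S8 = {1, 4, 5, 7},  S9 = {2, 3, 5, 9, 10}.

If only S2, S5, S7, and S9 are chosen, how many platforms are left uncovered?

Union of S2, S5, S7, S9 = {1, 2, 3, 4, 5, 6, 9, 10}.
Not covered: 7, 8 — 2 platforms.

2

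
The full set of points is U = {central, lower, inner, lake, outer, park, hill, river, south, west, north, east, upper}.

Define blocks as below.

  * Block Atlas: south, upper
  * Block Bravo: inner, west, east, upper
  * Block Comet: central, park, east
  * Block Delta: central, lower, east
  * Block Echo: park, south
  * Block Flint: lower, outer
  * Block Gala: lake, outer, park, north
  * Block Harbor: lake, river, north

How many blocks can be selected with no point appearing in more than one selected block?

Bravo, Echo, Flint, Harbor are pairwise disjoint (Bravo={inner,west,east,upper}; Echo={park,south}; Flint={lower,outer}; Harbor={lake,river,north}).
Every remaining block overlaps one of these, and no 5 of the listed blocks are pairwise disjoint, so 4 is the maximum.

4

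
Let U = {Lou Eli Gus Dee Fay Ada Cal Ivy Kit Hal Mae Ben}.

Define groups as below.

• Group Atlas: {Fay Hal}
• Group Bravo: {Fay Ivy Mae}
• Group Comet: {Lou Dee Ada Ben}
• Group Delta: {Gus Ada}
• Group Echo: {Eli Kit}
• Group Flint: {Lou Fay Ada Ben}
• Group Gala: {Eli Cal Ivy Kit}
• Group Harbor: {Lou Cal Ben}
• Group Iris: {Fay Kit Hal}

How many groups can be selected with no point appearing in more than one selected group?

Atlas, Delta, Echo, Harbor are pairwise disjoint (Atlas={Fay,Hal}; Delta={Gus,Ada}; Echo={Eli,Kit}; Harbor={Lou,Cal,Ben}).
Every remaining group overlaps one of these, and no 5 of the listed groups are pairwise disjoint, so 4 is the maximum.

4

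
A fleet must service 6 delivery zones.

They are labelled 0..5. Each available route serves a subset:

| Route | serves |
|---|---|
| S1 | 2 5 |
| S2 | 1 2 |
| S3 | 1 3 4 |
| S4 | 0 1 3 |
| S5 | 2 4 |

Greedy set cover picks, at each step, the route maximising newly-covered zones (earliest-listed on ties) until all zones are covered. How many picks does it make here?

Greedy: pick S3 (covers 3 new) → pick S1 (covers 2 new) → pick S4 (covers 1 new). Total picks: 3.

3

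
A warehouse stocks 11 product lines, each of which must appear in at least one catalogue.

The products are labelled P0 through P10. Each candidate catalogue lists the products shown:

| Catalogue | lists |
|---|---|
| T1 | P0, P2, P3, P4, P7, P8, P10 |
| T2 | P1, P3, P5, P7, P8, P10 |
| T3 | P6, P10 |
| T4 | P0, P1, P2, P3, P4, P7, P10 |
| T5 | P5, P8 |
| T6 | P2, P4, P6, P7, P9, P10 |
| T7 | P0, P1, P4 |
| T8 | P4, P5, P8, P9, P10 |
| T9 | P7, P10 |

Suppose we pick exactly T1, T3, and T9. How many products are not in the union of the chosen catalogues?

Union of T1, T3, T9 = {P0, P2, P3, P4, P6, P7, P8, P10}.
Not covered: P1, P5, P9 — 3 products.

3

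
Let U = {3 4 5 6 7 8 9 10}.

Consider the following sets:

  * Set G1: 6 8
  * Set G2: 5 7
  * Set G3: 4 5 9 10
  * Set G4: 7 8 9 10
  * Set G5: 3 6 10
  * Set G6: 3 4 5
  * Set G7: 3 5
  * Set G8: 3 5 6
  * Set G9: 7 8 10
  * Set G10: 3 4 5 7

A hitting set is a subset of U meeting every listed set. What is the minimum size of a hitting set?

3

The 3 points {5, 8, 10} hit every set.
No choice of 2 points meets every set, so 3 is the minimum.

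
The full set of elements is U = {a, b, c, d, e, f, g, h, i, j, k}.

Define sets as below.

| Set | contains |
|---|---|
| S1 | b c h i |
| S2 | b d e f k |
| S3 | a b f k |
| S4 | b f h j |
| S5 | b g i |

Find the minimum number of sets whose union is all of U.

S1, S2, S3, S4, and S5 cover everything between them: the union {a, b, c, d, e, f, g, h, i, j, k} is all of U.
No 4 of the 5 sets cover everything (all 5 combinations miss at least one element), so 5 is optimal.

5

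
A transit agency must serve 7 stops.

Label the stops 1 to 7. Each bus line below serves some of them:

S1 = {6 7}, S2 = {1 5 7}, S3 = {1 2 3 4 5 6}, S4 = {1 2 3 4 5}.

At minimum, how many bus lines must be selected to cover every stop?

S1 and S3 together: S1 ∪ S3 = {1, 2, 3, 4, 5, 6, 7} — every stop is covered.
No single bus line has all 7 stops (the largest, S3, has 6), so 2 is optimal.

2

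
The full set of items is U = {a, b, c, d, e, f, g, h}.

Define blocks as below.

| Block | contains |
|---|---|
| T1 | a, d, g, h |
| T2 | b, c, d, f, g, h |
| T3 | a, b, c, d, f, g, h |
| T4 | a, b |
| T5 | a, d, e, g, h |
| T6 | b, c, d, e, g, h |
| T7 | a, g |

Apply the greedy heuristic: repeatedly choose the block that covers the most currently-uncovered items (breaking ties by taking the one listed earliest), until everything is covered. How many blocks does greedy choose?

2

Greedy: pick T3 (covers 7 new) → pick T5 (covers 1 new). Total picks: 2.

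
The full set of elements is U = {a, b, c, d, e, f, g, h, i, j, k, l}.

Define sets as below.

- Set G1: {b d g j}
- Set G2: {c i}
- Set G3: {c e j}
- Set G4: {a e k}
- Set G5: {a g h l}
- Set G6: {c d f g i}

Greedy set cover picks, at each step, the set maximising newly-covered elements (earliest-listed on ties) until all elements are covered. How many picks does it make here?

Greedy: pick G6 (covers 5 new) → pick G4 (covers 3 new) → pick G1 (covers 2 new) → pick G5 (covers 2 new). Total picks: 4.

4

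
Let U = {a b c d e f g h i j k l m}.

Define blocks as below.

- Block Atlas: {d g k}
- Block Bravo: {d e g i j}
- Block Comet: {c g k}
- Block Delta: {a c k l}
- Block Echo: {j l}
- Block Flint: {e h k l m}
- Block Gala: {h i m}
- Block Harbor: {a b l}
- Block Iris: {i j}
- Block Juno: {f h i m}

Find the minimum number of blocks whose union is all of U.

Bravo and Comet and Harbor and Juno together: Bravo ∪ Comet ∪ Harbor ∪ Juno = {a, b, c, d, e, f, g, h, i, j, k, l, m} — every element is covered.
Only Juno contains f, so Juno is forced; the remaining 9 elements need at least 3 more blocks (each remaining block adds at most 4) — so at least 4 blocks are needed, and 4 is optimal.

4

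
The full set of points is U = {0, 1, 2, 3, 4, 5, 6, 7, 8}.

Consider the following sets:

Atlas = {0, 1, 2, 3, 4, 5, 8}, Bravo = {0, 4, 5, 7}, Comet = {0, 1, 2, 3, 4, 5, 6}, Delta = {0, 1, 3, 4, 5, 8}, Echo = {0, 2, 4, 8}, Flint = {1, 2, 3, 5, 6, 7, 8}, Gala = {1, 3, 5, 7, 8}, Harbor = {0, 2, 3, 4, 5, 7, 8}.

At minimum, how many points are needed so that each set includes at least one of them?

H = {0, 7} meets every set (each contains at least one member of H), and |H| = 2.
No single point lies in every set, so at least 2 are needed and 2 is optimal.

2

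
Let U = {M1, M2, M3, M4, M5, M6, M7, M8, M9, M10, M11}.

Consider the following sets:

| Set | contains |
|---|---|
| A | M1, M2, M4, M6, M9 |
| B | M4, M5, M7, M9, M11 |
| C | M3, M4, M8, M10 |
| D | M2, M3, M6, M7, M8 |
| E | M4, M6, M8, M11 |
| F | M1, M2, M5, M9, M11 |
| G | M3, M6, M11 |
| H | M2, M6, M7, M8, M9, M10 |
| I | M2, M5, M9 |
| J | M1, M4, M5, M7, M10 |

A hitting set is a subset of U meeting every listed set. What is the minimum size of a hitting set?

T = {M2, M4, M11} meets every set (each contains at least one member of T), and |T| = 3.
No choice of 2 elements meets every set, so 3 is the minimum.

3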